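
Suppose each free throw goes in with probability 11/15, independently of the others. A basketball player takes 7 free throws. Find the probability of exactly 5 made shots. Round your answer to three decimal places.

X ~ Binomial(n=7, p=0.733333).
P(X=5) = C(7,5) · p^5 · (1−p)^2
= 21 · 0.21208 · 0.071111 = 0.31671

0.317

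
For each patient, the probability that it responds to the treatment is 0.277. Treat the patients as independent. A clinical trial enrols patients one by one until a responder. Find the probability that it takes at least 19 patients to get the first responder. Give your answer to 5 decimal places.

0.00291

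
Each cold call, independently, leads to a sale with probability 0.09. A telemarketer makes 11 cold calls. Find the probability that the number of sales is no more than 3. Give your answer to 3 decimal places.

X ~ Binomial(11, 0.09); P(X ≤ 3) = Σ C(11,k) p^k (1−p)^(11−k) over k:
  k=0: C(11,0)·0.09^0·0.91^11 = 0.35437
  k=1: C(11,1)·0.09^1·0.91^10 = 0.38552
  k=2: C(11,2)·0.09^2·0.91^9 = 0.19064
  k=3: C(11,3)·0.09^3·0.91^8 = 0.05656
Total = 0.98710

0.987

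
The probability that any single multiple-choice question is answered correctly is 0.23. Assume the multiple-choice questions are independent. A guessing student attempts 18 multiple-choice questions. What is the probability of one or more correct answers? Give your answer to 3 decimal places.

0.991

P(at least one) = 1 − P(none) = 1 − (1 − 0.23)^18
= 1 − 0.00905 = 0.99095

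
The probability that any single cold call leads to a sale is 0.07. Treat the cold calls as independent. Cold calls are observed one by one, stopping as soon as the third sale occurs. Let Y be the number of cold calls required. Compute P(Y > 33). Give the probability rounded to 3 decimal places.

0.590

Needing more than 33 cold calls ⇔ fewer than 3 successes in the first 33. With X ~ Binomial(33, 0.07), P(Y > 33) = P(X ≤ 2).
  k=0: C(33,0)·0.07^0·0.93^33 = 0.09119
  k=1: C(33,1)·0.07^1·0.93^32 = 0.22650
  k=2: C(33,2)·0.07^2·0.93^31 = 0.27277
P(X ≤ 2) = 0.59046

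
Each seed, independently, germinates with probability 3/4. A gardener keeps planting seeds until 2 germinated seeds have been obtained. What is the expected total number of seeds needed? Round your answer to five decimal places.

2.66667

Y = total seeds until the second success; negative binomial with r=2, p=0.75.
E[Y] = r / p = 2 / 0.75 = 2.6666667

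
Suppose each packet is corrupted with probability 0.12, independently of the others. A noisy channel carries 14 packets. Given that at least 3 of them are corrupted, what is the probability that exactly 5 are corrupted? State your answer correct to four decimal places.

0.0681

X ~ Binomial(14, 0.12). Want P(X=5 | X≥3) = P(X=5) / P(X≥3).
P(X=5) = C(14,5)·0.12^5·0.88^9 = 0.015766
P(X≥3) = 1 − 0.167016 − 0.318848 − 0.282615 = 0.231521
Ratio = 0.015766 / 0.231521 = 0.068097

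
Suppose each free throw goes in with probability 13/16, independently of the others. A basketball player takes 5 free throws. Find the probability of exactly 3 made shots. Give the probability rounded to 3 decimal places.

0.189

X ~ Binomial(n=5, p=0.8125).
P(X=3) = C(5,3) · p^3 · (1−p)^2
= 10 · 0.53638 · 0.035156 = 0.18857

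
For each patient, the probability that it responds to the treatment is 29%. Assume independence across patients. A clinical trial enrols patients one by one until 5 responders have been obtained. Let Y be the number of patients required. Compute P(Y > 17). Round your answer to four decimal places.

0.4240

Needing more than 17 patients ⇔ fewer than 5 successes in the first 17. With X ~ Binomial(17, 0.29), P(Y > 17) = P(X ≤ 4).
  k=0: C(17,0)·0.29^0·0.71^17 = 0.002961
  k=1: C(17,1)·0.29^1·0.71^16 = 0.020558
  k=2: C(17,2)·0.29^2·0.71^15 = 0.067175
  k=3: C(17,3)·0.29^3·0.71^14 = 0.137189
  k=4: C(17,4)·0.29^4·0.71^13 = 0.196123
P(X ≤ 4) = 0.424006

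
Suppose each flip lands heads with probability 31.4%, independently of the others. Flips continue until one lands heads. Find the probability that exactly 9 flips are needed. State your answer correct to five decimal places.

0.01540

Geometric (trials to first success), p = 0.314.
P(Y = 9) = (1−p)^8 · p = 0.049045 · 0.314 = 0.0154001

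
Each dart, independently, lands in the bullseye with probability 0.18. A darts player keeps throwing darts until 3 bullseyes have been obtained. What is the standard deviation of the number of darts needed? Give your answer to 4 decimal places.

8.7135

Y = total darts until the third success; negative binomial with r=3, p=0.18.
SD(Y) = √[r(1−p)/p²] = √(75.925926) = 8.713548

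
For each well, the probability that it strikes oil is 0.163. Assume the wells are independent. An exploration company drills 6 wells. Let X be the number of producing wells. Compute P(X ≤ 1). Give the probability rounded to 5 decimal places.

0.74560

X ~ Binomial(6, 0.163); P(X ≤ 1) = Σ C(6,k) p^k (1−p)^(6−k) over k:
  k=0: C(6,0)·0.163^0·0.837^6 = 0.3438371
  k=1: C(6,1)·0.163^1·0.837^5 = 0.4017595
Total = 0.7455966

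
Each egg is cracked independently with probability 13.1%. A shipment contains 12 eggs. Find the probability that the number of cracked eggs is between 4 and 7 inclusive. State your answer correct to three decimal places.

0.061

X ~ Binomial(12, 0.131); P(4 ≤ X ≤ 7) = Σ C(12,k) p^k (1−p)^(12−k) over k:
  k=4: C(12,4)·0.131^4·0.869^8 = 0.04741
  k=5: C(12,5)·0.131^5·0.869^7 = 0.01143
  k=6: C(12,6)·0.131^6·0.869^6 = 0.00201
  k=7: C(12,7)·0.131^7·0.869^5 = 0.00026
Total = 0.06111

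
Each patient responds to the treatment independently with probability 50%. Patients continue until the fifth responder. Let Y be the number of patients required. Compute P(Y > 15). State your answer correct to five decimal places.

Needing more than 15 patients ⇔ fewer than 5 successes in the first 15. With X ~ Binomial(15, 0.50), P(Y > 15) = P(X ≤ 4).
  k=0: C(15,0)·0.50^0·0.50^15 = 0.0000305
  k=1: C(15,1)·0.50^1·0.50^14 = 0.0004578
  k=2: C(15,2)·0.50^2·0.50^13 = 0.0032043
  k=3: C(15,3)·0.50^3·0.50^12 = 0.0138855
  k=4: C(15,4)·0.50^4·0.50^11 = 0.0416565
P(X ≤ 4) = 0.0592346

0.05923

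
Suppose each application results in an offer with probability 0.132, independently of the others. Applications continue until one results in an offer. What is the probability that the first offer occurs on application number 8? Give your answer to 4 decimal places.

Geometric (trials to first success), p = 0.132.
P(Y = 8) = (1−p)^7 · p = 0.37123 · 0.132 = 0.049002

0.0490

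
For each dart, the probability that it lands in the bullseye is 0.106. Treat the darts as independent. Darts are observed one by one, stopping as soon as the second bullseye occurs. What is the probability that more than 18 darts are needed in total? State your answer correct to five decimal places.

0.41707

Needing more than 18 darts ⇔ fewer than 2 successes in the first 18. With X ~ Binomial(18, 0.106), P(Y > 18) = P(X ≤ 1).
  k=0: C(18,0)·0.106^0·0.894^18 = 0.1330685
  k=1: C(18,1)·0.106^1·0.894^17 = 0.2839986
P(X ≤ 1) = 0.4170671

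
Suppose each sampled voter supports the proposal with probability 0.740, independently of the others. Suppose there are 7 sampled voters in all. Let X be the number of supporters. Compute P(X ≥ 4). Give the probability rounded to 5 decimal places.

X ~ Binomial(7, 0.74); P(X ≥ 4) = Σ C(7,k) p^k (1−p)^(7−k) over k:
  k=4: C(7,4)·0.74^4·0.26^3 = 0.1844654
  k=5: C(7,5)·0.74^5·0.26^2 = 0.3150102
  k=6: C(7,6)·0.74^6·0.26^1 = 0.2988558
  k=7: C(7,7)·0.74^7·0.26^0 = 0.1215128
Total = 0.9198442

0.91984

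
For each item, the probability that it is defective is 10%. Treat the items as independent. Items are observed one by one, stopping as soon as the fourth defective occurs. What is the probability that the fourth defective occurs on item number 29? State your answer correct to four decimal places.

Y = trial on which the fourth success occurs; negative binomial, r=4, p=0.10.
P(Y=29) = C(28,3) · p^4 · (1−p)^25
= 3276 · 0.0001 · 0.07179 = 0.023518

0.0235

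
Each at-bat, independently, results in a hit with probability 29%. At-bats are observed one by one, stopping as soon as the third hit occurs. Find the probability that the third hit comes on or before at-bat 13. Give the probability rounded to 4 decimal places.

0.7749

Finishing within 13 at-bats ⇔ at least 3 successes in the first 13. With X ~ Binomial(13, 0.29), P(Y ≤ 13) = 1 − P(X ≤ 2).
  k=0: C(13,0)·0.29^0·0.71^13 = 0.011651
  k=1: C(13,1)·0.29^1·0.71^12 = 0.061865
  k=2: C(13,2)·0.29^2·0.71^11 = 0.151612
1 − 0.225127 = 0.774873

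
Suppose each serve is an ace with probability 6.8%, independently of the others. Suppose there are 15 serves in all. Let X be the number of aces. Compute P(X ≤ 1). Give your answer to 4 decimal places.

X ~ Binomial(15, 0.068); P(X ≤ 1) = Σ C(15,k) p^k (1−p)^(15−k) over k:
  k=0: C(15,0)·0.068^0·0.932^15 = 0.347727
  k=1: C(15,1)·0.068^1·0.932^14 = 0.380560
Total = 0.728287

0.7283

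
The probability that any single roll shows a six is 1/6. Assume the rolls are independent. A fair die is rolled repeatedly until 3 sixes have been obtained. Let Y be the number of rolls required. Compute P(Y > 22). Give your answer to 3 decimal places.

0.265

Needing more than 22 rolls ⇔ fewer than 3 successes in the first 22. With X ~ Binomial(22, 0.166667), P(Y > 22) = P(X ≤ 2).
  k=0: C(22,0)·0.166667^0·0.833333^22 = 0.01811
  k=1: C(22,1)·0.166667^1·0.833333^21 = 0.07970
  k=2: C(22,2)·0.166667^2·0.833333^20 = 0.16737
P(X ≤ 2) = 0.26519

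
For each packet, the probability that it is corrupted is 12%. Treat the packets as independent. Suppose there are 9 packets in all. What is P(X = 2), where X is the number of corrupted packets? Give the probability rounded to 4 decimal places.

0.2119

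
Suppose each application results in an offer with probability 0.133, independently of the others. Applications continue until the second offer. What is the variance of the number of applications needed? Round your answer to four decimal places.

Y = total applications until the second success; negative binomial with r=2, p=0.133.
Var(Y) = r(1−p)/p² = 2·0.867 / 0.133² = 98.027022

98.0270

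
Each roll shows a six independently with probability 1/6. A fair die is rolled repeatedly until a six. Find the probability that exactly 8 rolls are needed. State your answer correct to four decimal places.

0.0465

Geometric (trials to first success), p = 0.166667.
P(Y = 8) = (1−p)^7 · p = 0.27908 · 0.166667 = 0.046514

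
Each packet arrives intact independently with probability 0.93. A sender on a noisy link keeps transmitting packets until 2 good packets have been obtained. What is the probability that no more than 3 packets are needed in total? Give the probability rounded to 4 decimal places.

Finishing within 3 packets ⇔ at least 2 successes in the first 3. With X ~ Binomial(3, 0.93), P(Y ≤ 3) = 1 − P(X ≤ 1).
  k=0: C(3,0)·0.93^0·0.07^3 = 0.000343
  k=1: C(3,1)·0.93^1·0.07^2 = 0.013671
1 − 0.014014 = 0.985986

0.9860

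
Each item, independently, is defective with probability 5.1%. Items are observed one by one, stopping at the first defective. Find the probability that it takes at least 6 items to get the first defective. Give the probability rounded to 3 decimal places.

Y = number of items to the first success; geometric, p = 0.051.
P(Y > 5) = P(first 5 all fail) = (1−p)^5 = 0.76972

0.770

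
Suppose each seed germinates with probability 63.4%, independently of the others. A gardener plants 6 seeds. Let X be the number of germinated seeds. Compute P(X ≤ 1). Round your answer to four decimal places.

X ~ Binomial(6, 0.634); P(X ≤ 1) = Σ C(6,k) p^k (1−p)^(6−k) over k:
  k=0: C(6,0)·0.634^0·0.366^6 = 0.002404
  k=1: C(6,1)·0.634^1·0.366^5 = 0.024983
Total = 0.027387

0.0274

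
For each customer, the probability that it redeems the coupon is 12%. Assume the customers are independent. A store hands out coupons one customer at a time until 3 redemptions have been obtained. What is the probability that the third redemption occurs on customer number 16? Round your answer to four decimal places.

Y = trial on which the third success occurs; negative binomial, r=3, p=0.12.
P(Y=16) = C(15,2) · p^3 · (1−p)^13
= 105 · 0.001728 · 0.18979 = 0.034436

0.0344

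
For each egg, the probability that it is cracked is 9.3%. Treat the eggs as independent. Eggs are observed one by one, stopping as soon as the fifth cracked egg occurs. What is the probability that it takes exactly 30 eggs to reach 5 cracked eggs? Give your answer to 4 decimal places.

Y = trial on which the fifth success occurs; negative binomial, r=5, p=0.093.
P(Y=30) = C(29,4) · p^5 · (1−p)^25
= 23751 · 6.9569e-06 · 0.087133 = 0.014397

0.0144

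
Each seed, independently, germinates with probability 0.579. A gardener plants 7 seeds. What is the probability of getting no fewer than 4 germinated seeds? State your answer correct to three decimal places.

0.669

X ~ Binomial(7, 0.579); P(X ≥ 4) = Σ C(7,k) p^k (1−p)^(7−k) over k:
  k=4: C(7,4)·0.579^4·0.421^3 = 0.29351
  k=5: C(7,5)·0.579^5·0.421^2 = 0.24220
  k=6: C(7,6)·0.579^6·0.421^1 = 0.11103
  k=7: C(7,7)·0.579^7·0.421^0 = 0.02181
Total = 0.66856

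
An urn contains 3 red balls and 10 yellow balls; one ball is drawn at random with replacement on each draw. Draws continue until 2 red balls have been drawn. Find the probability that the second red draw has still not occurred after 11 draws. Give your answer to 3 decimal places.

Needing more than 11 draws ⇔ fewer than 2 successes in the first 11. With X ~ Binomial(11, 0.230769), P(Y > 11) = P(X ≤ 1).
  k=0: C(11,0)·0.230769^0·0.769231^11 = 0.05580
  k=1: C(11,1)·0.230769^1·0.769231^10 = 0.18414
P(X ≤ 1) = 0.23993

0.240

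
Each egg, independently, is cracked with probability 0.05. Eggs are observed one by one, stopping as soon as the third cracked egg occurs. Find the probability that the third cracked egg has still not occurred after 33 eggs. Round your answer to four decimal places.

Needing more than 33 eggs ⇔ fewer than 3 successes in the first 33. With X ~ Binomial(33, 0.05), P(Y > 33) = P(X ≤ 2).
  k=0: C(33,0)·0.05^0·0.95^33 = 0.184026
  k=1: C(33,1)·0.05^1·0.95^32 = 0.319624
  k=2: C(33,2)·0.05^2·0.95^31 = 0.269157
P(X ≤ 2) = 0.772807

0.7728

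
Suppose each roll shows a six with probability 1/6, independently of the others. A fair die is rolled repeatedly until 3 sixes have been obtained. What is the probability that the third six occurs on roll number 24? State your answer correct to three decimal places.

0.025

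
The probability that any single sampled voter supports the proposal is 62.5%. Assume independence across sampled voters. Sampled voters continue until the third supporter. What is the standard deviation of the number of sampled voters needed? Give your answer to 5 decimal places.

Y = total sampled voters until the third success; negative binomial with r=3, p=0.625.
SD(Y) = √[r(1−p)/p²] = √(2.8800000) = 1.6970563

1.69706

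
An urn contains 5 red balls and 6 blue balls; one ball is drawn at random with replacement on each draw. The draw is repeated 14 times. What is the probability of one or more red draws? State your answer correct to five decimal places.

P(at least one) = 1 − P(none) = 1 − (1 − 0.454545)^14
= 1 − 0.0002064 = 0.9997936

0.99979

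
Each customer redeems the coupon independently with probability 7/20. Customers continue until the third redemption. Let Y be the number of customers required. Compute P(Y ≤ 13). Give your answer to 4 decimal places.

Finishing within 13 customers ⇔ at least 3 successes in the first 13. With X ~ Binomial(13, 0.35), P(Y ≤ 13) = 1 − P(X ≤ 2).
  k=0: C(13,0)·0.35^0·0.65^13 = 0.003697
  k=1: C(13,1)·0.35^1·0.65^12 = 0.025880
  k=2: C(13,2)·0.35^2·0.65^11 = 0.083614
1 − 0.113191 = 0.886809

0.8868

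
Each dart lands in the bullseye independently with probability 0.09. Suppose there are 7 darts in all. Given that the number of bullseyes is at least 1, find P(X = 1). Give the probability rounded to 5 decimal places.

X ~ Binomial(7, 0.09). Want P(X=1 | X≥1) = P(X=1) / P(X≥1).
P(X=1) = C(7,1)·0.09^1·0.91^6 = 0.3577576
P(X≥1) = 1 − 0.5167610 = 0.4832390
Ratio = 0.3577576 / 0.4832390 = 0.7403327

0.74033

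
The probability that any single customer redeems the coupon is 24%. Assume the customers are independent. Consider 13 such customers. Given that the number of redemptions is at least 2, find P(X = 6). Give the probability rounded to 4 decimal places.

0.0561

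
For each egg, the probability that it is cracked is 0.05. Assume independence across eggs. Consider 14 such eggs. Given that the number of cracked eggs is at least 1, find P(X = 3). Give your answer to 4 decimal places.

X ~ Binomial(14, 0.05). Want P(X=3 | X≥1) = P(X=3) / P(X≥1).
P(X=3) = C(14,3)·0.05^3·0.95^11 = 0.025880
P(X≥1) = 1 − 0.487675 = 0.512325
Ratio = 0.025880 / 0.512325 = 0.050516

0.0505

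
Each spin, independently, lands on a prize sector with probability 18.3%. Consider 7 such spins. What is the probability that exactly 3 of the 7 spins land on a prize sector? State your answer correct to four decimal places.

0.0956

X ~ Binomial(n=7, p=0.183).
P(X=3) = C(7,3) · p^3 · (1−p)^4
= 35 · 0.0061285 · 0.44554 = 0.095567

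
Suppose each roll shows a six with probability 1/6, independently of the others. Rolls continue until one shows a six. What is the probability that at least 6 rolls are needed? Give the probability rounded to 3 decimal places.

Y = number of rolls to the first success; geometric, p = 0.166667.
P(Y > 5) = P(first 5 all fail) = (1−p)^5 = 0.40188

0.402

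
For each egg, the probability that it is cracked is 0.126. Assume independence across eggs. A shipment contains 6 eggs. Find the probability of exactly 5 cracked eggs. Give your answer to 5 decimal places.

0.00017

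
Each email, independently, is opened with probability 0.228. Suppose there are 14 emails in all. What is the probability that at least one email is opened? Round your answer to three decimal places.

P(at least one) = 1 − P(none) = 1 − (1 − 0.228)^14
= 1 − 0.02671 = 0.97329

0.973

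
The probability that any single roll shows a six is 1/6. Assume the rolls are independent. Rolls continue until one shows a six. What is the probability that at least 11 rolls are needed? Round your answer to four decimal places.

0.1615

Y = number of rolls to the first success; geometric, p = 0.166667.
P(Y > 10) = P(first 10 all fail) = (1−p)^10 = 0.161506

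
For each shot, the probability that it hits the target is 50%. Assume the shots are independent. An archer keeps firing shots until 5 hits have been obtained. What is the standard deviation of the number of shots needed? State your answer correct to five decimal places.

3.16228

Y = total shots until the fifth success; negative binomial with r=5, p=0.50.
SD(Y) = √[r(1−p)/p²] = √(10.0000000) = 3.1622777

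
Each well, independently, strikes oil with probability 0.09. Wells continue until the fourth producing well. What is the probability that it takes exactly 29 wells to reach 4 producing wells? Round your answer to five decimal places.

Y = trial on which the fourth success occurs; negative binomial, r=4, p=0.09.
P(Y=29) = C(28,3) · p^4 · (1−p)^25
= 3276 · 6.561e-05 · 0.094631 = 0.0203399

0.02034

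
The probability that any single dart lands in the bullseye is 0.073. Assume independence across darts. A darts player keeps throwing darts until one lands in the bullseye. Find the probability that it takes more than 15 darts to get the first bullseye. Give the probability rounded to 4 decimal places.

Y = number of darts to the first success; geometric, p = 0.073.
P(Y > 15) = P(first 15 all fail) = (1−p)^15 = 0.320772

0.3208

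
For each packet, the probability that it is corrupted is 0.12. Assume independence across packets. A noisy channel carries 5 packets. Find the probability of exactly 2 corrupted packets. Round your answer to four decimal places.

0.0981

X ~ Binomial(n=5, p=0.12).
P(X=2) = C(5,2) · p^2 · (1−p)^3
= 10 · 0.0144 · 0.68147 = 0.098132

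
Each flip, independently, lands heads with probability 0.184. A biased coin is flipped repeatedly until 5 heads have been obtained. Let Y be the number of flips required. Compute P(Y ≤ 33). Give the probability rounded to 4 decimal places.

0.7519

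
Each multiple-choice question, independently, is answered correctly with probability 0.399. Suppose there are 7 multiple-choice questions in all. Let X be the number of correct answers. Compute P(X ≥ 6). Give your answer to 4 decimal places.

X ~ Binomial(7, 0.399); P(X ≥ 6) = Σ C(7,k) p^k (1−p)^(7−k) over k:
  k=6: C(7,6)·0.399^6·0.601^1 = 0.016975
  k=7: C(7,7)·0.399^7·0.601^0 = 0.001610
Total = 0.018585

0.0186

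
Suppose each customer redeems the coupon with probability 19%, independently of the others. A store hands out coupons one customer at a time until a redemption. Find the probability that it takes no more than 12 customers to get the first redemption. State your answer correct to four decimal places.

Y = number of customers to the first success; geometric, p = 0.19.
P(Y ≤ 12) = 1 − (1−p)^12 = 1 − 0.079766 = 0.920234

0.9202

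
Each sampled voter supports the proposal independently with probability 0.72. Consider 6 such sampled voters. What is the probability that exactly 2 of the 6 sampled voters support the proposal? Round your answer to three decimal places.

0.048

X ~ Binomial(n=6, p=0.72).
P(X=2) = C(6,2) · p^2 · (1−p)^4
= 15 · 0.5184 · 0.0061466 = 0.04780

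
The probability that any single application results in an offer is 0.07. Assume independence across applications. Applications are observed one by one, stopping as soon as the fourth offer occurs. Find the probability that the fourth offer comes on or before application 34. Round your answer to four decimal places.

Finishing within 34 applications ⇔ at least 4 successes in the first 34. With X ~ Binomial(34, 0.07), P(Y ≤ 34) = 1 − P(X ≤ 3).
  k=0: C(34,0)·0.07^0·0.93^34 = 0.084805
  k=1: C(34,1)·0.07^1·0.93^33 = 0.217027
  k=2: C(34,2)·0.07^2·0.93^32 = 0.269534
  k=3: C(34,3)·0.07^3·0.93^31 = 0.216400
1 − 0.787766 = 0.212234

0.2122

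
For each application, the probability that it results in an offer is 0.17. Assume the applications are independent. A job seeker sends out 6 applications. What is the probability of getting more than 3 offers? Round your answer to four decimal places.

0.0094

X ~ Binomial(6, 0.17); P(X ≥ 4) = Σ C(6,k) p^k (1−p)^(6−k) over k:
  k=4: C(6,4)·0.17^4·0.83^2 = 0.008631
  k=5: C(6,5)·0.17^5·0.83^1 = 0.000707
  k=6: C(6,6)·0.17^6·0.83^0 = 0.000024
Total = 0.009362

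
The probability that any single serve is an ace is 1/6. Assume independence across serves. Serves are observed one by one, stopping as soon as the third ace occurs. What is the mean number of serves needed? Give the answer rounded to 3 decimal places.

Y = total serves until the third success; negative binomial with r=3, p=0.166667.
E[Y] = r / p = 3 / 0.166667 = 18.00000

18.000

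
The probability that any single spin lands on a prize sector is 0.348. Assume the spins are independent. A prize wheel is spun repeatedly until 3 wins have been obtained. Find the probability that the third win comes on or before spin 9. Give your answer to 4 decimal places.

0.6581

Finishing within 9 spins ⇔ at least 3 successes in the first 9. With X ~ Binomial(9, 0.348), P(Y ≤ 9) = 1 − P(X ≤ 2).
  k=0: C(9,0)·0.348^0·0.652^9 = 0.021293
  k=1: C(9,1)·0.348^1·0.652^8 = 0.102283
  k=2: C(9,2)·0.348^2·0.652^7 = 0.218371
1 − 0.341946 = 0.658054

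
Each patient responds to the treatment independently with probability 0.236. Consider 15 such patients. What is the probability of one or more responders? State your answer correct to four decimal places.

0.9824

P(at least one) = 1 − P(none) = 1 − (1 − 0.236)^15
= 1 − 0.017636 = 0.982364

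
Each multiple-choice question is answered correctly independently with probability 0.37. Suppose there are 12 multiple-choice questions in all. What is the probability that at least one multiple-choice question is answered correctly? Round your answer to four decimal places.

0.9961

P(at least one) = 1 − P(none) = 1 − (1 − 0.37)^12
= 1 − 0.003909 = 0.996091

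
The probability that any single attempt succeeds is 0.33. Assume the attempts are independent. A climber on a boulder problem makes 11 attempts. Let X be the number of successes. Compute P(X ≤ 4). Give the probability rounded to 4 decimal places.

X ~ Binomial(11, 0.33); P(X ≤ 4) = Σ C(11,k) p^k (1−p)^(11−k) over k:
  k=0: C(11,0)·0.33^0·0.67^11 = 0.012213
  k=1: C(11,1)·0.33^1·0.67^10 = 0.066169
  k=2: C(11,2)·0.33^2·0.67^9 = 0.162954
  k=3: C(11,3)·0.33^3·0.67^8 = 0.240782
  k=4: C(11,4)·0.33^4·0.67^7 = 0.237188
Total = 0.719306

0.7193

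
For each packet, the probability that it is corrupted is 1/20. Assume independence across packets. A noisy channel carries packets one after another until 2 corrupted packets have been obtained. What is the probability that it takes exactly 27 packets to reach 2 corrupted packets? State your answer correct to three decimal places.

0.018

Y = trial on which the second success occurs; negative binomial, r=2, p=0.05.
P(Y=27) = C(26,1) · p^2 · (1−p)^25
= 26 · 0.0025 · 0.27739 = 0.01803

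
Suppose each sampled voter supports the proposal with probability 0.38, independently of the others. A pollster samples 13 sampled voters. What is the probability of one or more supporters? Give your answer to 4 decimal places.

P(at least one) = 1 − P(none) = 1 − (1 − 0.38)^13
= 1 − 0.002000 = 0.998000

0.9980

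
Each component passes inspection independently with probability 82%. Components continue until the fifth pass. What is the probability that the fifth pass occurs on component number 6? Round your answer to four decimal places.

0.3337

Y = trial on which the fifth success occurs; negative binomial, r=5, p=0.82.
P(Y=6) = C(5,4) · p^5 · (1−p)^1
= 5 · 0.37074 · 0.18 = 0.333666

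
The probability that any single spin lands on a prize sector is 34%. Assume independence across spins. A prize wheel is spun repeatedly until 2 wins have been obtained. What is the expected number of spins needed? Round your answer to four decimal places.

5.8824

Y = total spins until the second success; negative binomial with r=2, p=0.34.
E[Y] = r / p = 2 / 0.34 = 5.882353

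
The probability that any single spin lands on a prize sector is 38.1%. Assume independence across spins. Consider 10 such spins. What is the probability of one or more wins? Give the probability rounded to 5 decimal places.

0.99174

P(at least one) = 1 − P(none) = 1 − (1 − 0.381)^10
= 1 − 0.0082586 = 0.9917414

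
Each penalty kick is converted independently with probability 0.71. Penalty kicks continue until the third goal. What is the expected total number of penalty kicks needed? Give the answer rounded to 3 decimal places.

4.225

Y = total penalty kicks until the third success; negative binomial with r=3, p=0.71.
E[Y] = r / p = 3 / 0.71 = 4.22535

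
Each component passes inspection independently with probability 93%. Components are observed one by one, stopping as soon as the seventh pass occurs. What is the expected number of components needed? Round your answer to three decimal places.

7.527

Y = total components until the seventh success; negative binomial with r=7, p=0.93.
E[Y] = r / p = 7 / 0.93 = 7.52688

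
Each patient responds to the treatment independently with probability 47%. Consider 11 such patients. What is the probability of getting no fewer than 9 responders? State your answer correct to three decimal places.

0.021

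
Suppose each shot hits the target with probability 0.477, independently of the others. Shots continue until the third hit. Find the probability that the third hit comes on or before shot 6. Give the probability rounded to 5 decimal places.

0.61220

Finishing within 6 shots ⇔ at least 3 successes in the first 6. With X ~ Binomial(6, 0.477), P(Y ≤ 6) = 1 − P(X ≤ 2).
  k=0: C(6,0)·0.477^0·0.523^6 = 0.0204649
  k=1: C(6,1)·0.477^1·0.523^5 = 0.1119897
  k=2: C(6,2)·0.477^2·0.523^4 = 0.2553494
1 − 0.3878040 = 0.6121960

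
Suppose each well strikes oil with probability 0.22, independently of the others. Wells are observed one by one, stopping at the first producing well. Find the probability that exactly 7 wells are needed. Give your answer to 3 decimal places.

0.050

Geometric (trials to first success), p = 0.22.
P(Y = 7) = (1−p)^6 · p = 0.2252 · 0.22 = 0.04954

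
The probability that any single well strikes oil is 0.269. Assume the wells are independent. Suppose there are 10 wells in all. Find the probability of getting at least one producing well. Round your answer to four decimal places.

0.9564

P(at least one) = 1 − P(none) = 1 − (1 − 0.269)^10
= 1 − 0.043569 = 0.956431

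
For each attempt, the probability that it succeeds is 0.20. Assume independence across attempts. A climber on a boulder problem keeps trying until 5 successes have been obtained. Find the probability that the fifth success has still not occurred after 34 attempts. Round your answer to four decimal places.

0.1619

Needing more than 34 attempts ⇔ fewer than 5 successes in the first 34. With X ~ Binomial(34, 0.20), P(Y > 34) = P(X ≤ 4).
  k=0: C(34,0)·0.20^0·0.80^34 = 0.000507
  k=1: C(34,1)·0.20^1·0.80^33 = 0.004310
  k=2: C(34,2)·0.20^2·0.80^32 = 0.017779
  k=3: C(34,3)·0.20^3·0.80^31 = 0.047410
  k=4: C(34,4)·0.20^4·0.80^30 = 0.091857
P(X ≤ 4) = 0.161863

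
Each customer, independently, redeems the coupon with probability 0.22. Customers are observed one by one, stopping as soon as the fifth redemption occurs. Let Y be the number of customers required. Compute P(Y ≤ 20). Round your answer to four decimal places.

0.4580

Finishing within 20 customers ⇔ at least 5 successes in the first 20. With X ~ Binomial(20, 0.22), P(Y ≤ 20) = 1 − P(X ≤ 4).
  k=0: C(20,0)·0.22^0·0.78^20 = 0.006949
  k=1: C(20,1)·0.22^1·0.78^19 = 0.039197
  k=2: C(20,2)·0.22^2·0.78^18 = 0.105027
  k=3: C(20,3)·0.22^3·0.78^17 = 0.177738
  k=4: C(20,4)·0.22^4·0.78^16 = 0.213058
1 − 0.541969 = 0.458031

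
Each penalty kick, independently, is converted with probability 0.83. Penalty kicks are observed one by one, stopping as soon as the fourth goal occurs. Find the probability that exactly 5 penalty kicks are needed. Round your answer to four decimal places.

0.3227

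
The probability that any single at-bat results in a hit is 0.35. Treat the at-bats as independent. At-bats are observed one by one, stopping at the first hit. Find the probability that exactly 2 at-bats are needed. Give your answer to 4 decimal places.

Geometric (trials to first success), p = 0.35.
P(Y = 2) = (1−p)^1 · p = 0.65 · 0.35 = 0.227500

0.2275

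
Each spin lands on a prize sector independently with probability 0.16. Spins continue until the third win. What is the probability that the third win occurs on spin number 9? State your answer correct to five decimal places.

Y = trial on which the third success occurs; negative binomial, r=3, p=0.16.
P(Y=9) = C(8,2) · p^3 · (1−p)^6
= 28 · 0.004096 · 0.3513 = 0.0402897

0.04029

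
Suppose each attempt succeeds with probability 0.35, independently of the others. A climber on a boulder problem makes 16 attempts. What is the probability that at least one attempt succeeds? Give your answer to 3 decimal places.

0.999

P(at least one) = 1 − P(none) = 1 − (1 − 0.35)^16
= 1 − 0.00102 = 0.99898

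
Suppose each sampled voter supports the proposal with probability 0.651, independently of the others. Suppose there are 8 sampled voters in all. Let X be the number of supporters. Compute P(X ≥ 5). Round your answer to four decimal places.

0.7085

X ~ Binomial(8, 0.651); P(X ≥ 5) = Σ C(8,k) p^k (1−p)^(8−k) over k:
  k=5: C(8,5)·0.651^5·0.349^3 = 0.278336
  k=6: C(8,6)·0.651^6·0.349^2 = 0.259594
  k=7: C(8,7)·0.651^7·0.349^1 = 0.138351
  k=8: C(8,8)·0.651^8·0.349^0 = 0.032259
Total = 0.708540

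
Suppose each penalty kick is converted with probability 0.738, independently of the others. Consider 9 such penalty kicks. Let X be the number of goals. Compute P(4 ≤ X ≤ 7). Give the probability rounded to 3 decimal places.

0.715

X ~ Binomial(9, 0.738); P(4 ≤ X ≤ 7) = Σ C(9,k) p^k (1−p)^(9−k) over k:
  k=4: C(9,4)·0.738^4·0.262^5 = 0.04614
  k=5: C(9,5)·0.738^5·0.262^4 = 0.12997
  k=6: C(9,6)·0.738^6·0.262^3 = 0.24407
  k=7: C(9,7)·0.738^7·0.262^2 = 0.29465
Total = 0.71484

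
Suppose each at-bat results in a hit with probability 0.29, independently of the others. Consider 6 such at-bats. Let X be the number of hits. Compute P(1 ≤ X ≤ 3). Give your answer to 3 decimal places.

0.809

X ~ Binomial(6, 0.29); P(1 ≤ X ≤ 3) = Σ C(6,k) p^k (1−p)^(6−k) over k:
  k=1: C(6,1)·0.29^1·0.71^5 = 0.31394
  k=2: C(6,2)·0.29^2·0.71^4 = 0.32057
  k=3: C(6,3)·0.29^3·0.71^3 = 0.17458
Total = 0.80909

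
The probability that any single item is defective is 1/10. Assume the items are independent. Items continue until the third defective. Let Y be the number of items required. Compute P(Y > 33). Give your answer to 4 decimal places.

Needing more than 33 items ⇔ fewer than 3 successes in the first 33. With X ~ Binomial(33, 0.10), P(Y > 33) = P(X ≤ 2).
  k=0: C(33,0)·0.10^0·0.90^33 = 0.030903
  k=1: C(33,1)·0.10^1·0.90^32 = 0.113312
  k=2: C(33,2)·0.10^2·0.90^31 = 0.201443
P(X ≤ 2) = 0.345658

0.3457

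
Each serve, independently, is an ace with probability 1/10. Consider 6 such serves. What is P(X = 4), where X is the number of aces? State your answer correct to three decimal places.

0.001

X ~ Binomial(n=6, p=0.10).
P(X=4) = C(6,4) · p^4 · (1−p)^2
= 15 · 0.0001 · 0.81 = 0.00121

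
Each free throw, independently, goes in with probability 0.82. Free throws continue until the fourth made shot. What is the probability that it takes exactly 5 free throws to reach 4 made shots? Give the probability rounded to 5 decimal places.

0.32553

Y = trial on which the fourth success occurs; negative binomial, r=4, p=0.82.
P(Y=5) = C(4,3) · p^4 · (1−p)^1
= 4 · 0.45212 · 0.18 = 0.3255277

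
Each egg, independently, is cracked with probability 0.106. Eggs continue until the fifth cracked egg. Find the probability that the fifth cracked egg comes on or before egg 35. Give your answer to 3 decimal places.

Finishing within 35 eggs ⇔ at least 5 successes in the first 35. With X ~ Binomial(35, 0.106), P(Y ≤ 35) = 1 − P(X ≤ 4).
  k=0: C(35,0)·0.106^0·0.894^35 = 0.01981
  k=1: C(35,1)·0.106^1·0.894^34 = 0.08220
  k=2: C(35,2)·0.106^2·0.894^33 = 0.16568
  k=3: C(35,3)·0.106^3·0.894^32 = 0.21609
  k=4: C(35,4)·0.106^4·0.894^31 = 0.20497
1 − 0.68874 = 0.31126

0.311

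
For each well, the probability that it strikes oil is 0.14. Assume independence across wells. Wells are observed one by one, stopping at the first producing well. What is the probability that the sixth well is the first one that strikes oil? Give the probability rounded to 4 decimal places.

0.0659

Geometric (trials to first success), p = 0.14.
P(Y = 6) = (1−p)^5 · p = 0.47043 · 0.14 = 0.065860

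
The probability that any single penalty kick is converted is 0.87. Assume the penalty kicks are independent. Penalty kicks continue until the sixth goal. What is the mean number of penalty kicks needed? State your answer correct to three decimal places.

Y = total penalty kicks until the sixth success; negative binomial with r=6, p=0.87.
E[Y] = r / p = 6 / 0.87 = 6.89655

6.897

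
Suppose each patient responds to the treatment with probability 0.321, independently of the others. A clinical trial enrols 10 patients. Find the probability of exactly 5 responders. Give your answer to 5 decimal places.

0.12396

X ~ Binomial(n=10, p=0.321).
P(X=5) = C(10,5) · p^5 · (1−p)^5
= 252 · 0.0034082 · 0.14433 = 0.1239580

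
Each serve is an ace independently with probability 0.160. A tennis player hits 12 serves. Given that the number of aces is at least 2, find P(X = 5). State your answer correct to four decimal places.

X ~ Binomial(12, 0.16). Want P(X=5 | X≥2) = P(X=5) / P(X≥2).
P(X=5) = C(12,5)·0.16^5·0.84^7 = 0.024506
P(X≥2) = 1 − 0.123410 − 0.282081 = 0.594509
Ratio = 0.024506 / 0.594509 = 0.041221

0.0412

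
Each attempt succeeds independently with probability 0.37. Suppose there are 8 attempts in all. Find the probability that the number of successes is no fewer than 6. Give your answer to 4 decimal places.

0.0336

X ~ Binomial(8, 0.37); P(X ≥ 6) = Σ C(8,k) p^k (1−p)^(8−k) over k:
  k=6: C(8,6)·0.37^6·0.63^2 = 0.028513
  k=7: C(8,7)·0.37^7·0.63^1 = 0.004785
  k=8: C(8,8)·0.37^8·0.63^0 = 0.000351
Total = 0.033649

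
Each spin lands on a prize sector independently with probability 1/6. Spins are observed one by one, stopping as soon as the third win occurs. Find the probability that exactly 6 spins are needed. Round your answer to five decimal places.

Y = trial on which the third success occurs; negative binomial, r=3, p=0.166667.
P(Y=6) = C(5,2) · p^3 · (1−p)^3
= 10 · 0.0046296 · 0.5787 = 0.0267918

0.02679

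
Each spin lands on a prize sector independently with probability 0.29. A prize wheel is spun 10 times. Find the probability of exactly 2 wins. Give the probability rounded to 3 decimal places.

0.244

X ~ Binomial(n=10, p=0.29).
P(X=2) = C(10,2) · p^2 · (1−p)^8
= 45 · 0.0841 · 0.064575 = 0.24439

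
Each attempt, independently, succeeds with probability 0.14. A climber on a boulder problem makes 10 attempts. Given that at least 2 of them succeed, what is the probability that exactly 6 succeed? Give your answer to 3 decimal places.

X ~ Binomial(10, 0.14). Want P(X=6 | X≥2) = P(X=6) / P(X≥2).
P(X=6) = C(10,6)·0.14^6·0.86^4 = 0.00086
P(X≥2) = 1 − 0.22130 − 0.36026 = 0.41844
Ratio = 0.00086 / 0.41844 = 0.00207

0.002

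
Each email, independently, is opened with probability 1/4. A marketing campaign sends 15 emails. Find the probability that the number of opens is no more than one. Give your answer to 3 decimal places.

X ~ Binomial(15, 0.25); P(X ≤ 1) = Σ C(15,k) p^k (1−p)^(15−k) over k:
  k=0: C(15,0)·0.25^0·0.75^15 = 0.01336
  k=1: C(15,1)·0.25^1·0.75^14 = 0.06682
Total = 0.08018

0.080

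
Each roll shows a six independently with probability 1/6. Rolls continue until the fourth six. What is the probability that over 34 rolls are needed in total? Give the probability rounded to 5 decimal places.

Needing more than 34 rolls ⇔ fewer than 4 successes in the first 34. With X ~ Binomial(34, 0.166667), P(Y > 34) = P(X ≤ 3).
  k=0: C(34,0)·0.166667^0·0.833333^34 = 0.0020316
  k=1: C(34,1)·0.166667^1·0.833333^33 = 0.0138149
  k=2: C(34,2)·0.166667^2·0.833333^32 = 0.0455890
  k=3: C(34,3)·0.166667^3·0.833333^31 = 0.0972566
P(X ≤ 3) = 0.1586921

0.15869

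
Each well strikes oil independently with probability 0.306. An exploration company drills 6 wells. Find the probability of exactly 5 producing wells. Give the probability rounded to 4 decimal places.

0.0112

X ~ Binomial(n=6, p=0.306).
P(X=5) = C(6,5) · p^5 · (1−p)^1
= 6 · 0.0026829 · 0.694 = 0.011172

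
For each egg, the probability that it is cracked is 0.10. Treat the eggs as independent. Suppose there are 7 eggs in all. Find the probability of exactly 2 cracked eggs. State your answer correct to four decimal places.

0.1240

X ~ Binomial(n=7, p=0.10).
P(X=2) = C(7,2) · p^2 · (1−p)^5
= 21 · 0.01 · 0.59049 = 0.124003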